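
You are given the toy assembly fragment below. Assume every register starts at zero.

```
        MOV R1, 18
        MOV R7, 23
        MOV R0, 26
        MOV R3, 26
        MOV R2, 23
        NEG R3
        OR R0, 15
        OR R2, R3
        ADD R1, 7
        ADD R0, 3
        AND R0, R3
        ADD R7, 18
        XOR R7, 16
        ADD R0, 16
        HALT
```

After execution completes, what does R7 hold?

57

MOV R1, 18 → R1=18
MOV R7, 23 → R7=23
MOV R0, 26 → R0=26
MOV R3, 26 → R3=26
MOV R2, 23 → R2=23
NEG R3 → R3=-(26)=-26
OR R0, 15 → R0=26|15=31
OR R2, R3 → R2=23|(-26)=-9
ADD R1, 7 → R1=18+7=25
ADD R0, 3 → R0=31+3=34
AND R0, R3 → R0=34&(-26)=34
ADD R7, 18 → R7=23+18=41
XOR R7, 16 → R7=41^16=57
ADD R0, 16 → R0=34+16=50
halt.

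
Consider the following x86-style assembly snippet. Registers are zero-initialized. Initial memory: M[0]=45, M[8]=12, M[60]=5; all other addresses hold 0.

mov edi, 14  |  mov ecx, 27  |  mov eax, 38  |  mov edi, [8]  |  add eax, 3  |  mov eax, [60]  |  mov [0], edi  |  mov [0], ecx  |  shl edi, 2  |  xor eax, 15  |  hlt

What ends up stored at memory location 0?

27

edi=14
ecx=27
eax=38
edi=M[8]=12
eax=38+3=41
eax=M[60]=5
mov [0], edi → M[0]=12
mov [0], ecx → M[0]=27
edi=12<<2=48
eax=5^15=10
halt.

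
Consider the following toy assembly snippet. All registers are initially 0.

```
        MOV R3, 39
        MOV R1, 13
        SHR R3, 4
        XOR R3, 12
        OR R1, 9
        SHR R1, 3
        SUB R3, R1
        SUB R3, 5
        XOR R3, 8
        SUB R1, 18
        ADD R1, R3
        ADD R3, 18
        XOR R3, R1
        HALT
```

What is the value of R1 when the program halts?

-17

MOV R3, 39 → R3=39
MOV R1, 13 → R1=13
SHR R3, 4 → R3=39>>4=2
XOR R3, 12 → R3=2^12=14
OR R1, 9 → R1=13|9=13
SHR R1, 3 → R1=13>>3=1
SUB R3, R1 → R3=14-1=13
SUB R3, 5 → R3=13-5=8
XOR R3, 8 → R3=8^8=0
SUB R1, 18 → R1=1-18=-17
ADD R1, R3 → R1=(-17)+0=-17
ADD R3, 18 → R3=0+18=18
XOR R3, R1 → R3=18^(-17)=-3
halt.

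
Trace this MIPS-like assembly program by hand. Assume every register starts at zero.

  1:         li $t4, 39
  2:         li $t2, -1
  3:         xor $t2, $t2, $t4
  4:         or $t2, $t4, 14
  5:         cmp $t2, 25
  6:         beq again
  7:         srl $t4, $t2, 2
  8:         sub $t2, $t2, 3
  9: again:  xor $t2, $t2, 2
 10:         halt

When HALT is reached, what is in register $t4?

11

after li $t4, 39: $t4=39
after li $t2, -1: $t2=-1
after xor $t2, $t2, $t4: $t2=(-1)^39=-40
after or $t2, $t4, 14: $t2=39|14=47
cmp $t2, 25  (cmp 47,25)
beq again: not taken
after srl $t4, $t2, 2: $t4=47>>2=11
after sub $t2, $t2, 3: $t2=47-3=44
after xor $t2, $t2, 2: $t2=44^2=46
halt.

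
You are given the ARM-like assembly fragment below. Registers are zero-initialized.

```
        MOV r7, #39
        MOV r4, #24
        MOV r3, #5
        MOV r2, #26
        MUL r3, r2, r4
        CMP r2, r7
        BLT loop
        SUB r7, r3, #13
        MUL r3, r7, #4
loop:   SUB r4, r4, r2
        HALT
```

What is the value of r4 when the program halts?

r7=39
r4=24
r3=5
r2=26
r3=26*24=624
CMP r2, r7  (cmp 26,39)
BLT loop: taken
r4=24-26=-2
halt.

-2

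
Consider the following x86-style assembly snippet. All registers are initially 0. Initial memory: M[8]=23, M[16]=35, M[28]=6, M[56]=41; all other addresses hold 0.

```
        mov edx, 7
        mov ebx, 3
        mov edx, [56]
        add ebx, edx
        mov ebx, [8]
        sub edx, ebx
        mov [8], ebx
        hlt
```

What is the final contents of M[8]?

after mov edx, 7: edx=7
after mov ebx, 3: ebx=3
after mov edx, [56]: edx=M[56]=41
after add ebx, edx: ebx=3+41=44
after mov ebx, [8]: ebx=M[8]=23
after sub edx, ebx: edx=41-23=18
mov [8], ebx → M[8]=23
halt.

23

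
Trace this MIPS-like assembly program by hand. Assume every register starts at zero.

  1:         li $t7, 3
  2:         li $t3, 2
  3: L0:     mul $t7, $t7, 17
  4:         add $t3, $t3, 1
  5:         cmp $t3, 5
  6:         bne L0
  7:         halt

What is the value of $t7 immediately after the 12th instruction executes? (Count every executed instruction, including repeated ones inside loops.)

14739

li $t7, 3 → $t7=3
li $t3, 2 → $t3=2
mul $t7, $t7, 17 → $t7=3*17=51
add $t3, $t3, 1 → $t3=2+1=3
cmp $t3, 5  (cmp 3,5)
bne L0: taken
mul $t7, $t7, 17 → $t7=51*17=867
add $t3, $t3, 1 → $t3=3+1=4
cmp $t3, 5  (cmp 4,5)
bne L0: taken
mul $t7, $t7, 17 → $t7=867*17=14739
add $t3, $t3, 1 → $t3=4+1=5
After step 12: $t7 = 14739.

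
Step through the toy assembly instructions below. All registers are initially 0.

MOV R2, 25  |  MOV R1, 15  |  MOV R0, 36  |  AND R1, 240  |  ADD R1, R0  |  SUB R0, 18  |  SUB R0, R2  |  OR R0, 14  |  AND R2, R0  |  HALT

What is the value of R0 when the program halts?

R2=25
R1=15
R0=36
R1=15&240=0
R1=0+36=36
R0=36-18=18
R0=18-25=-7
R0=(-7)|14=-1
R2=25&(-1)=25
halt.

-1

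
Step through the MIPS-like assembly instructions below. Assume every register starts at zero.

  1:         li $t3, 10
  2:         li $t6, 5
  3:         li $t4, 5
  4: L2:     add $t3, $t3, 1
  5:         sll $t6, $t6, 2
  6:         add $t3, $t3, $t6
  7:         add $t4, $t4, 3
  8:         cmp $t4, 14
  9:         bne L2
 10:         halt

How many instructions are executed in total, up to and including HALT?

22

li $t3, 10 → $t3=10
li $t6, 5 → $t6=5
li $t4, 5 → $t4=5
add $t3, $t3, 1 → $t3=10+1=11
sll $t6, $t6, 2 → $t6=5<<2=20
add $t3, $t3, $t6 → $t3=11+20=31
add $t4, $t4, 3 → $t4=5+3=8
cmp $t4, 14  (cmp 8,14)
bne L2: taken
add $t3, $t3, 1 → $t3=31+1=32
sll $t6, $t6, 2 → $t6=20<<2=80
add $t3, $t3, $t6 → $t3=32+80=112
add $t4, $t4, 3 → $t4=8+3=11
cmp $t4, 14  (cmp 11,14)
bne L2: taken
add $t3, $t3, 1 → $t3=112+1=113
sll $t6, $t6, 2 → $t6=80<<2=320
add $t3, $t3, $t6 → $t3=113+320=433
add $t4, $t4, 3 → $t4=11+3=14
cmp $t4, 14  (cmp 14,14)
bne L2: not taken
halt.
Total executed instructions: 22.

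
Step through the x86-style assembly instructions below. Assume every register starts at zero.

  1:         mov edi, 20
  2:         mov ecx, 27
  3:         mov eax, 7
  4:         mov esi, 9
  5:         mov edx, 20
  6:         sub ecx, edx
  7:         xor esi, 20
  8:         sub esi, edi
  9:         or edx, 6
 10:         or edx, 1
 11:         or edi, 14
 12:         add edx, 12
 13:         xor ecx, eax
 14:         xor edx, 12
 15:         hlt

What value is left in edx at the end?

edi=20
ecx=27
eax=7
esi=9
edx=20
ecx=27-20=7
esi=9^20=29
esi=29-20=9
edx=20|6=22
edx=22|1=23
edi=20|14=30
edx=23+12=35
ecx=7^7=0
edx=35^12=47
halt.

47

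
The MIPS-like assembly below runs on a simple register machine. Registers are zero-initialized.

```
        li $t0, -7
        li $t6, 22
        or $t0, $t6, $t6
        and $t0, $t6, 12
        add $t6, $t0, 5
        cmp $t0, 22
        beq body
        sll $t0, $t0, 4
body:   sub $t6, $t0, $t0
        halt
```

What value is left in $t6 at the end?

0

$t0=-7
$t6=22
$t0=22|22=22
$t0=22&12=4
$t6=4+5=9
cmp $t0, 22  (cmp 4,22)
beq body: not taken
$t0=4<<4=64
$t6=64-64=0
halt.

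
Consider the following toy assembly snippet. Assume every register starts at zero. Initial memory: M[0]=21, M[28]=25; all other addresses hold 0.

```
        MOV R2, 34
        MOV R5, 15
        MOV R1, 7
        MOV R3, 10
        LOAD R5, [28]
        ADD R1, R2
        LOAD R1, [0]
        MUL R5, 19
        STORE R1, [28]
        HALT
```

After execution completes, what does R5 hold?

MOV R2, 34 → R2=34
MOV R5, 15 → R5=15
MOV R1, 7 → R1=7
MOV R3, 10 → R3=10
LOAD R5, [28] → R5=M[28]=25
ADD R1, R2 → R1=7+34=41
LOAD R1, [0] → R1=M[0]=21
MUL R5, 19 → R5=25*19=475
STORE R1, [28] → M[28]=21
halt.

475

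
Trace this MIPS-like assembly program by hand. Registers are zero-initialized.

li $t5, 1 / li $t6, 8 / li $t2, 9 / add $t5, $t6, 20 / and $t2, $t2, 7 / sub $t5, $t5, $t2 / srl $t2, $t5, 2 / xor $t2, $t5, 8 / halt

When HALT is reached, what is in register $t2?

$t5=1
$t6=8
$t2=9
$t5=8+20=28
$t2=9&7=1
$t5=28-1=27
$t2=27>>2=6
$t2=27^8=19
halt.

19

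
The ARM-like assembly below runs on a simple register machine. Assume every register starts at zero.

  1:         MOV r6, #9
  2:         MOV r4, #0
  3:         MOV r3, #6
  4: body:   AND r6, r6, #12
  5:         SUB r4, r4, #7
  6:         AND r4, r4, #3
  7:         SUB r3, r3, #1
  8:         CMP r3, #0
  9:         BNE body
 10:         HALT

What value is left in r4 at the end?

2

r6=9
r4=0
r3=6
r6=9&12=8
r4=0-7=-7
r4=(-7)&3=1
r3=6-1=5
CMP r3, #0  (cmp 5,0)
BNE body: taken
r6=8&12=8
r4=1-7=-6
r4=(-6)&3=2
r3=5-1=4
CMP r3, #0  (cmp 4,0)
BNE body: taken
r6=8&12=8
r4=2-7=-5
r4=(-5)&3=3
r3=4-1=3
CMP r3, #0  (cmp 3,0)
BNE body: taken
r6=8&12=8
r4=3-7=-4
r4=(-4)&3=0
r3=3-1=2
CMP r3, #0  (cmp 2,0)
BNE body: taken
r6=8&12=8
r4=0-7=-7
r4=(-7)&3=1
r3=2-1=1
CMP r3, #0  (cmp 1,0)
BNE body: taken
r6=8&12=8
r4=1-7=-6
r4=(-6)&3=2
r3=1-1=0
CMP r3, #0  (cmp 0,0)
BNE body: not taken
halt.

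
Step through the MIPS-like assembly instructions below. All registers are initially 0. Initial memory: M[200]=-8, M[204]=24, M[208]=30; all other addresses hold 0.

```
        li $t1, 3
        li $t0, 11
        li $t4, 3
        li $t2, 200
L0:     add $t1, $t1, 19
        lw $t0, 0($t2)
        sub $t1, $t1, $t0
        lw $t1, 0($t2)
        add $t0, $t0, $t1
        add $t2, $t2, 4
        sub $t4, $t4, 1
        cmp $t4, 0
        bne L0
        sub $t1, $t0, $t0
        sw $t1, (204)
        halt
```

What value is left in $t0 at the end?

li $t1, 3 → $t1=3
li $t0, 11 → $t0=11
li $t4, 3 → $t4=3
li $t2, 200 → $t2=200
add $t1, $t1, 19 → $t1=3+19=22
lw $t0, 0($t2) → $t0=M[200]=-8
sub $t1, $t1, $t0 → $t1=22-(-8)=30
lw $t1, 0($t2) → $t1=M[200]=-8
add $t0, $t0, $t1 → $t0=(-8)+(-8)=-16
add $t2, $t2, 4 → $t2=200+4=204
sub $t4, $t4, 1 → $t4=3-1=2
cmp $t4, 0  (cmp 2,0)
bne L0: taken
add $t1, $t1, 19 → $t1=(-8)+19=11
lw $t0, 0($t2) → $t0=M[204]=24
sub $t1, $t1, $t0 → $t1=11-24=-13
lw $t1, 0($t2) → $t1=M[204]=24
add $t0, $t0, $t1 → $t0=24+24=48
add $t2, $t2, 4 → $t2=204+4=208
sub $t4, $t4, 1 → $t4=2-1=1
cmp $t4, 0  (cmp 1,0)
bne L0: taken
add $t1, $t1, 19 → $t1=24+19=43
lw $t0, 0($t2) → $t0=M[208]=30
sub $t1, $t1, $t0 → $t1=43-30=13
lw $t1, 0($t2) → $t1=M[208]=30
add $t0, $t0, $t1 → $t0=30+30=60
add $t2, $t2, 4 → $t2=208+4=212
sub $t4, $t4, 1 → $t4=1-1=0
cmp $t4, 0  (cmp 0,0)
bne L0: not taken
sub $t1, $t0, $t0 → $t1=60-60=0
sw $t1, (204) → M[204]=0
halt.

60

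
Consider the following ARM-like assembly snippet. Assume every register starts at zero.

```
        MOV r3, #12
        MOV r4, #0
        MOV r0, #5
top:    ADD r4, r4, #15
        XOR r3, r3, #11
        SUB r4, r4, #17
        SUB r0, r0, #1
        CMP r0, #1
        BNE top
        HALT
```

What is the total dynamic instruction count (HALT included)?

28

r3=12
r4=0
r0=5
r4=0+15=15
r3=12^11=7
r4=15-17=-2
r0=5-1=4
CMP r0, #1  (cmp 4,1)
BNE top: taken
r4=(-2)+15=13
r3=7^11=12
r4=13-17=-4
r0=4-1=3
CMP r0, #1  (cmp 3,1)
BNE top: taken
r4=(-4)+15=11
r3=12^11=7
r4=11-17=-6
r0=3-1=2
CMP r0, #1  (cmp 2,1)
BNE top: taken
r4=(-6)+15=9
r3=7^11=12
r4=9-17=-8
r0=2-1=1
CMP r0, #1  (cmp 1,1)
BNE top: not taken
halt.
Total executed instructions: 28.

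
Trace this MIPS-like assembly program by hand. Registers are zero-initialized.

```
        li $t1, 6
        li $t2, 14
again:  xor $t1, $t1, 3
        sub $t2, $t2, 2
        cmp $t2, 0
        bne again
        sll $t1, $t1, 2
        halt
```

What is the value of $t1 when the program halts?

20

after li $t1, 6: $t1=6
after li $t2, 14: $t2=14
after xor $t1, $t1, 3: $t1=6^3=5
after sub $t2, $t2, 2: $t2=14-2=12
cmp $t2, 0  (cmp 12,0)
bne again: taken
after xor $t1, $t1, 3: $t1=5^3=6
after sub $t2, $t2, 2: $t2=12-2=10
cmp $t2, 0  (cmp 10,0)
bne again: taken
after xor $t1, $t1, 3: $t1=6^3=5
after sub $t2, $t2, 2: $t2=10-2=8
cmp $t2, 0  (cmp 8,0)
bne again: taken
after xor $t1, $t1, 3: $t1=5^3=6
after sub $t2, $t2, 2: $t2=8-2=6
cmp $t2, 0  (cmp 6,0)
bne again: taken
after xor $t1, $t1, 3: $t1=6^3=5
after sub $t2, $t2, 2: $t2=6-2=4
cmp $t2, 0  (cmp 4,0)
bne again: taken
after xor $t1, $t1, 3: $t1=5^3=6
after sub $t2, $t2, 2: $t2=4-2=2
cmp $t2, 0  (cmp 2,0)
bne again: taken
after xor $t1, $t1, 3: $t1=6^3=5
after sub $t2, $t2, 2: $t2=2-2=0
cmp $t2, 0  (cmp 0,0)
bne again: not taken
after sll $t1, $t1, 2: $t1=5<<2=20
halt.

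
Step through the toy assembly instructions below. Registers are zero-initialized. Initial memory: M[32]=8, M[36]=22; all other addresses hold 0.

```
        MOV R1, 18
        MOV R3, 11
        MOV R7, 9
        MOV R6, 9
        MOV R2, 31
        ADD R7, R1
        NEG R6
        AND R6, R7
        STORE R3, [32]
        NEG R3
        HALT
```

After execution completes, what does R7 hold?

MOV R1, 18 → R1=18
MOV R3, 11 → R3=11
MOV R7, 9 → R7=9
MOV R6, 9 → R6=9
MOV R2, 31 → R2=31
ADD R7, R1 → R7=9+18=27
NEG R6 → R6=-(9)=-9
AND R6, R7 → R6=(-9)&27=19
STORE R3, [32] → M[32]=11
NEG R3 → R3=-(11)=-11
halt.

27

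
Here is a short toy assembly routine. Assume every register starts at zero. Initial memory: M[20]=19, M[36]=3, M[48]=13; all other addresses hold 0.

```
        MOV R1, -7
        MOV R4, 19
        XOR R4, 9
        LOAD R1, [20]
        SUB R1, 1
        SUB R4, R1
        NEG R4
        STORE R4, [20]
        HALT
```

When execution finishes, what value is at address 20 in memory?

R1=-7
R4=19
R4=19^9=26
R1=M[20]=19
R1=19-1=18
R4=26-18=8
R4=-(8)=-8
STORE R4, [20] → M[20]=-8
halt.

-8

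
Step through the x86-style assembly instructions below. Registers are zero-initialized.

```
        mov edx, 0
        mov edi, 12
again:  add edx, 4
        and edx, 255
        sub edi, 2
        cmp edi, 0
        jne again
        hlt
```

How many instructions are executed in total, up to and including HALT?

33

mov edx, 0 → edx=0
mov edi, 12 → edi=12
add edx, 4 → edx=0+4=4
and edx, 255 → edx=4&255=4
sub edi, 2 → edi=12-2=10
cmp edi, 0  (cmp 10,0)
jne again: taken
add edx, 4 → edx=4+4=8
and edx, 255 → edx=8&255=8
sub edi, 2 → edi=10-2=8
cmp edi, 0  (cmp 8,0)
jne again: taken
add edx, 4 → edx=8+4=12
and edx, 255 → edx=12&255=12
sub edi, 2 → edi=8-2=6
cmp edi, 0  (cmp 6,0)
jne again: taken
add edx, 4 → edx=12+4=16
and edx, 255 → edx=16&255=16
sub edi, 2 → edi=6-2=4
cmp edi, 0  (cmp 4,0)
jne again: taken
add edx, 4 → edx=16+4=20
and edx, 255 → edx=20&255=20
sub edi, 2 → edi=4-2=2
cmp edi, 0  (cmp 2,0)
jne again: taken
add edx, 4 → edx=20+4=24
and edx, 255 → edx=24&255=24
sub edi, 2 → edi=2-2=0
cmp edi, 0  (cmp 0,0)
jne again: not taken
halt.
Total executed instructions: 33.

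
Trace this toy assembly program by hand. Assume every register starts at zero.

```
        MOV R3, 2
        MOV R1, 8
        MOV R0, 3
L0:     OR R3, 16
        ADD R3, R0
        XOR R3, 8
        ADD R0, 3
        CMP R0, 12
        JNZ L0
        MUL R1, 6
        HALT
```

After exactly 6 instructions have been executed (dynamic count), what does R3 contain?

MOV R3, 2 → R3=2
MOV R1, 8 → R1=8
MOV R0, 3 → R0=3
OR R3, 16 → R3=2|16=18
ADD R3, R0 → R3=18+3=21
XOR R3, 8 → R3=21^8=29
After step 6: R3 = 29.

29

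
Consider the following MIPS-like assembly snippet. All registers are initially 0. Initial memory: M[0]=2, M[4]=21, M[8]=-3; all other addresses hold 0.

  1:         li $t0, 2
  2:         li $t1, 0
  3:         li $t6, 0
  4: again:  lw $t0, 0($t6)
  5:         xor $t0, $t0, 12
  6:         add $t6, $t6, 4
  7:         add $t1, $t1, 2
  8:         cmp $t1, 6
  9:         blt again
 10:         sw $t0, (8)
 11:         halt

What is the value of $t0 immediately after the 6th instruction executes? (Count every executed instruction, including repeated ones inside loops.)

li $t0, 2 → $t0=2
li $t1, 0 → $t1=0
li $t6, 0 → $t6=0
lw $t0, 0($t6) → $t0=M[0]=2
xor $t0, $t0, 12 → $t0=2^12=14
add $t6, $t6, 4 → $t6=0+4=4
After step 6: $t0 = 14.

14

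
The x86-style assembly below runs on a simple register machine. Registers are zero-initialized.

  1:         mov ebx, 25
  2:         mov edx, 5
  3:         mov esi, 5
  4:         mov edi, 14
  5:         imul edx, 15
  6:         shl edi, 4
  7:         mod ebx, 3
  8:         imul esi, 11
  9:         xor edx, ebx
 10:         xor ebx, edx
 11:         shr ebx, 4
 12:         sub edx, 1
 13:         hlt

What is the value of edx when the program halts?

73

mov ebx, 25 → ebx=25
mov edx, 5 → edx=5
mov esi, 5 → esi=5
mov edi, 14 → edi=14
imul edx, 15 → edx=5*15=75
shl edi, 4 → edi=14<<4=224
mod ebx, 3 → ebx=25%3=1
imul esi, 11 → esi=5*11=55
xor edx, ebx → edx=75^1=74
xor ebx, edx → ebx=1^74=75
shr ebx, 4 → ebx=75>>4=4
sub edx, 1 → edx=74-1=73
halt.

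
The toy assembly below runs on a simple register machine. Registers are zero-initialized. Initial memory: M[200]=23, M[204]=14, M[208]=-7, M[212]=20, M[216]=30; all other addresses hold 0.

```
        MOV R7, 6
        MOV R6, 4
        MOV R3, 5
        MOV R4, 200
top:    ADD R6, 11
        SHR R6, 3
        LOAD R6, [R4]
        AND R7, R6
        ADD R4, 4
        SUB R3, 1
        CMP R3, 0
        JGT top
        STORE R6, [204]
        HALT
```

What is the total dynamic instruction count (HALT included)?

after MOV R7, 6: R7=6
after MOV R6, 4: R6=4
after MOV R3, 5: R3=5
after MOV R4, 200: R4=200
after ADD R6, 11: R6=4+11=15
after SHR R6, 3: R6=15>>3=1
after LOAD R6, [R4]: R6=M[200]=23
after AND R7, R6: R7=6&23=6
after ADD R4, 4: R4=200+4=204
after SUB R3, 1: R3=5-1=4
CMP R3, 0  (cmp 4,0)
JGT top: taken
after ADD R6, 11: R6=23+11=34
after SHR R6, 3: R6=34>>3=4
after LOAD R6, [R4]: R6=M[204]=14
after AND R7, R6: R7=6&14=6
after ADD R4, 4: R4=204+4=208
after SUB R3, 1: R3=4-1=3
CMP R3, 0  (cmp 3,0)
JGT top: taken
after ADD R6, 11: R6=14+11=25
after SHR R6, 3: R6=25>>3=3
after LOAD R6, [R4]: R6=M[208]=-7
after AND R7, R6: R7=6&(-7)=0
after ADD R4, 4: R4=208+4=212
after SUB R3, 1: R3=3-1=2
CMP R3, 0  (cmp 2,0)
JGT top: taken
after ADD R6, 11: R6=(-7)+11=4
after SHR R6, 3: R6=4>>3=0
after LOAD R6, [R4]: R6=M[212]=20
after AND R7, R6: R7=0&20=0
after ADD R4, 4: R4=212+4=216
after SUB R3, 1: R3=2-1=1
CMP R3, 0  (cmp 1,0)
JGT top: taken
after ADD R6, 11: R6=20+11=31
after SHR R6, 3: R6=31>>3=3
after LOAD R6, [R4]: R6=M[216]=30
after AND R7, R6: R7=0&30=0
after ADD R4, 4: R4=216+4=220
after SUB R3, 1: R3=1-1=0
CMP R3, 0  (cmp 0,0)
JGT top: not taken
STORE R6, [204] → M[204]=30
halt.
Total executed instructions: 46.

46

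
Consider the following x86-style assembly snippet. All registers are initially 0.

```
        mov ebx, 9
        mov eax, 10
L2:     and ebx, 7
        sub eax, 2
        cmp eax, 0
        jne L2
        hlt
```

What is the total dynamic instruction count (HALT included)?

mov ebx, 9 → ebx=9
mov eax, 10 → eax=10
and ebx, 7 → ebx=9&7=1
sub eax, 2 → eax=10-2=8
cmp eax, 0  (cmp 8,0)
jne L2: taken
and ebx, 7 → ebx=1&7=1
sub eax, 2 → eax=8-2=6
cmp eax, 0  (cmp 6,0)
jne L2: taken
and ebx, 7 → ebx=1&7=1
sub eax, 2 → eax=6-2=4
cmp eax, 0  (cmp 4,0)
jne L2: taken
and ebx, 7 → ebx=1&7=1
sub eax, 2 → eax=4-2=2
cmp eax, 0  (cmp 2,0)
jne L2: taken
and ebx, 7 → ebx=1&7=1
sub eax, 2 → eax=2-2=0
cmp eax, 0  (cmp 0,0)
jne L2: not taken
halt.
Total executed instructions: 23.

23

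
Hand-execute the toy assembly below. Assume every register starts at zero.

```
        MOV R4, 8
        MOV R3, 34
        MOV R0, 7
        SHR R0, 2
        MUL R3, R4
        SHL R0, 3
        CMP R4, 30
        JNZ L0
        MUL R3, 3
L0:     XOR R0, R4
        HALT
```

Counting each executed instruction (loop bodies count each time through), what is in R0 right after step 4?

MOV R4, 8 → R4=8
MOV R3, 34 → R3=34
MOV R0, 7 → R0=7
SHR R0, 2 → R0=7>>2=1
After step 4: R0 = 1.

1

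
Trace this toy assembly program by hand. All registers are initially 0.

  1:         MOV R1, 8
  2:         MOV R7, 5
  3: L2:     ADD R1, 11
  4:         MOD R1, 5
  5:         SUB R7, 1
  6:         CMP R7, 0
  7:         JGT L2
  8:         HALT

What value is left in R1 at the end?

3

R1=8
R7=5
R1=8+11=19
R1=19%5=4
R7=5-1=4
CMP R7, 0  (cmp 4,0)
JGT L2: taken
R1=4+11=15
R1=15%5=0
R7=4-1=3
CMP R7, 0  (cmp 3,0)
JGT L2: taken
R1=0+11=11
R1=11%5=1
R7=3-1=2
CMP R7, 0  (cmp 2,0)
JGT L2: taken
R1=1+11=12
R1=12%5=2
R7=2-1=1
CMP R7, 0  (cmp 1,0)
JGT L2: taken
R1=2+11=13
R1=13%5=3
R7=1-1=0
CMP R7, 0  (cmp 0,0)
JGT L2: not taken
halt.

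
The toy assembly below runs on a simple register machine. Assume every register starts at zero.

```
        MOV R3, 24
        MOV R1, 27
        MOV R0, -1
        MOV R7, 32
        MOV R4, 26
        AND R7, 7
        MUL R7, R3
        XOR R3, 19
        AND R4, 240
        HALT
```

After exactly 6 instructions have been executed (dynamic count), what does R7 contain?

0

MOV R3, 24 → R3=24
MOV R1, 27 → R1=27
MOV R0, -1 → R0=-1
MOV R7, 32 → R7=32
MOV R4, 26 → R4=26
AND R7, 7 → R7=32&7=0
After step 6: R7 = 0.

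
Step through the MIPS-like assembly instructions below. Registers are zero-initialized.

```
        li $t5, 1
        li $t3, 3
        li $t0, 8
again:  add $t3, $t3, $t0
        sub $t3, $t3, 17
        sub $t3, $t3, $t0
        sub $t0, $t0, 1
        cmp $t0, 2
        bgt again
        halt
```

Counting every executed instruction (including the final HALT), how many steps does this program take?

$t5=1
$t3=3
$t0=8
$t3=3+8=11
$t3=11-17=-6
$t3=(-6)-8=-14
$t0=8-1=7
cmp $t0, 2  (cmp 7,2)
bgt again: taken
$t3=(-14)+7=-7
$t3=(-7)-17=-24
$t3=(-24)-7=-31
$t0=7-1=6
cmp $t0, 2  (cmp 6,2)
bgt again: taken
$t3=(-31)+6=-25
$t3=(-25)-17=-42
$t3=(-42)-6=-48
$t0=6-1=5
cmp $t0, 2  (cmp 5,2)
bgt again: taken
$t3=(-48)+5=-43
$t3=(-43)-17=-60
$t3=(-60)-5=-65
$t0=5-1=4
cmp $t0, 2  (cmp 4,2)
bgt again: taken
$t3=(-65)+4=-61
$t3=(-61)-17=-78
$t3=(-78)-4=-82
$t0=4-1=3
cmp $t0, 2  (cmp 3,2)
bgt again: taken
$t3=(-82)+3=-79
$t3=(-79)-17=-96
$t3=(-96)-3=-99
$t0=3-1=2
cmp $t0, 2  (cmp 2,2)
bgt again: not taken
halt.
Total executed instructions: 40.

40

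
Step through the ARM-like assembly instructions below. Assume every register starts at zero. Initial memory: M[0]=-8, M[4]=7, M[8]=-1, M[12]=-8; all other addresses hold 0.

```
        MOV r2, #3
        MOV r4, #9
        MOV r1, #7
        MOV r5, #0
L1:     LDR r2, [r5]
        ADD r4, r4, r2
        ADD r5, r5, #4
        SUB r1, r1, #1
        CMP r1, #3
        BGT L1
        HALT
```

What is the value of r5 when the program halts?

r2=3
r4=9
r1=7
r5=0
r2=M[0]=-8
r4=9+(-8)=1
r5=0+4=4
r1=7-1=6
CMP r1, #3  (cmp 6,3)
BGT L1: taken
r2=M[4]=7
r4=1+7=8
r5=4+4=8
r1=6-1=5
CMP r1, #3  (cmp 5,3)
BGT L1: taken
r2=M[8]=-1
r4=8+(-1)=7
r5=8+4=12
r1=5-1=4
CMP r1, #3  (cmp 4,3)
BGT L1: taken
r2=M[12]=-8
r4=7+(-8)=-1
r5=12+4=16
r1=4-1=3
CMP r1, #3  (cmp 3,3)
BGT L1: not taken
halt.

16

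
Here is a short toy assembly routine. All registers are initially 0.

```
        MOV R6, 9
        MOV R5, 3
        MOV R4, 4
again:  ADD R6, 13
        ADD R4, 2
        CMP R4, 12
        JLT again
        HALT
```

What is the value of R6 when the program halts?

61

R6=9
R5=3
R4=4
R6=9+13=22
R4=4+2=6
CMP R4, 12  (cmp 6,12)
JLT again: taken
R6=22+13=35
R4=6+2=8
CMP R4, 12  (cmp 8,12)
JLT again: taken
R6=35+13=48
R4=8+2=10
CMP R4, 12  (cmp 10,12)
JLT again: taken
R6=48+13=61
R4=10+2=12
CMP R4, 12  (cmp 12,12)
JLT again: not taken
halt.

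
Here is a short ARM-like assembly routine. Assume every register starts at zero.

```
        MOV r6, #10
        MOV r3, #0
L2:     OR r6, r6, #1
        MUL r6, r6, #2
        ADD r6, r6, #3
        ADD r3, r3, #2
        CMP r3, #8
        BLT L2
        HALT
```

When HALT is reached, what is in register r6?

221

after MOV r6, #10: r6=10
after MOV r3, #0: r3=0
after OR r6, r6, #1: r6=10|1=11
after MUL r6, r6, #2: r6=11*2=22
after ADD r6, r6, #3: r6=22+3=25
after ADD r3, r3, #2: r3=0+2=2
CMP r3, #8  (cmp 2,8)
BLT L2: taken
after OR r6, r6, #1: r6=25|1=25
after MUL r6, r6, #2: r6=25*2=50
after ADD r6, r6, #3: r6=50+3=53
after ADD r3, r3, #2: r3=2+2=4
CMP r3, #8  (cmp 4,8)
BLT L2: taken
after OR r6, r6, #1: r6=53|1=53
after MUL r6, r6, #2: r6=53*2=106
after ADD r6, r6, #3: r6=106+3=109
after ADD r3, r3, #2: r3=4+2=6
CMP r3, #8  (cmp 6,8)
BLT L2: taken
after OR r6, r6, #1: r6=109|1=109
after MUL r6, r6, #2: r6=109*2=218
after ADD r6, r6, #3: r6=218+3=221
after ADD r3, r3, #2: r3=6+2=8
CMP r3, #8  (cmp 8,8)
BLT L2: not taken
halt.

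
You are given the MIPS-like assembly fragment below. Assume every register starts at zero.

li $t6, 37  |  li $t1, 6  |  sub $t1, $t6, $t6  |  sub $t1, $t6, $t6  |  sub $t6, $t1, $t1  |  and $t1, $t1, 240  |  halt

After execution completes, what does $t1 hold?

0

after li $t6, 37: $t6=37
after li $t1, 6: $t1=6
after sub $t1, $t6, $t6: $t1=37-37=0
after sub $t1, $t6, $t6: $t1=37-37=0
after sub $t6, $t1, $t1: $t6=0-0=0
after and $t1, $t1, 240: $t1=0&240=0
halt.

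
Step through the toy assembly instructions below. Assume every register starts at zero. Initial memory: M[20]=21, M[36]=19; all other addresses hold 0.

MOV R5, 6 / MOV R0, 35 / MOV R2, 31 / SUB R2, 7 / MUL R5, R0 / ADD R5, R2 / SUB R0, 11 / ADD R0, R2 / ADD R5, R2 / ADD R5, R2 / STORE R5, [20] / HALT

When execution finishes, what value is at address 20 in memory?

282

R5=6
R0=35
R2=31
R2=31-7=24
R5=6*35=210
R5=210+24=234
R0=35-11=24
R0=24+24=48
R5=234+24=258
R5=258+24=282
STORE R5, [20] → M[20]=282
halt.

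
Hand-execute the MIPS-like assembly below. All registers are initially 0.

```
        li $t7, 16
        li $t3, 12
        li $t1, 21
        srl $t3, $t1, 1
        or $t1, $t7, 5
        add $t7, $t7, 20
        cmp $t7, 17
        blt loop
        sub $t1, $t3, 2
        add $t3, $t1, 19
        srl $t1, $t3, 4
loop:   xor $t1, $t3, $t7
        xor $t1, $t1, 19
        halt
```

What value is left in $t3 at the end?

27

after li $t7, 16: $t7=16
after li $t3, 12: $t3=12
after li $t1, 21: $t1=21
after srl $t3, $t1, 1: $t3=21>>1=10
after or $t1, $t7, 5: $t1=16|5=21
after add $t7, $t7, 20: $t7=16+20=36
cmp $t7, 17  (cmp 36,17)
blt loop: not taken
after sub $t1, $t3, 2: $t1=10-2=8
after add $t3, $t1, 19: $t3=8+19=27
after srl $t1, $t3, 4: $t1=27>>4=1
after xor $t1, $t3, $t7: $t1=27^36=63
after xor $t1, $t1, 19: $t1=63^19=44
halt.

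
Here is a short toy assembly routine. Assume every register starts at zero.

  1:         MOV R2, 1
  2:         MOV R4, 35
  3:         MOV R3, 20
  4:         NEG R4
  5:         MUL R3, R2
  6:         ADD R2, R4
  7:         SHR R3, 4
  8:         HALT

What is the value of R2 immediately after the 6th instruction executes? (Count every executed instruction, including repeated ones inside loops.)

MOV R2, 1 → R2=1
MOV R4, 35 → R4=35
MOV R3, 20 → R3=20
NEG R4 → R4=-(35)=-35
MUL R3, R2 → R3=20*1=20
ADD R2, R4 → R2=1+(-35)=-34
After step 6: R2 = -34.

-34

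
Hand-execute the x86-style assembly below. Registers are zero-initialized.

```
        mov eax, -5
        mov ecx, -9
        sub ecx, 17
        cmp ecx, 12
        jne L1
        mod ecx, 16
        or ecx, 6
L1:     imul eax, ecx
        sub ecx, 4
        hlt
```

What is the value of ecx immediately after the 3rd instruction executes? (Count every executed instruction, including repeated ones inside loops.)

eax=-5
ecx=-9
ecx=(-9)-17=-26
After step 3: ecx = -26.

-26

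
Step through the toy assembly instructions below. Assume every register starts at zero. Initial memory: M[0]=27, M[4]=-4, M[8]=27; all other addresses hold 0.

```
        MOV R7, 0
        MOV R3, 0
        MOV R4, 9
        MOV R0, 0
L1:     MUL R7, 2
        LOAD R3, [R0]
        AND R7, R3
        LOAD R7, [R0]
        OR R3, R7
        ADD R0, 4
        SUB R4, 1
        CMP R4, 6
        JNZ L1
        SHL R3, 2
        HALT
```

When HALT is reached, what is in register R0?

12

R7=0
R3=0
R4=9
R0=0
R7=0*2=0
R3=M[0]=27
R7=0&27=0
R7=M[0]=27
R3=27|27=27
R0=0+4=4
R4=9-1=8
CMP R4, 6  (cmp 8,6)
JNZ L1: taken
R7=27*2=54
R3=M[4]=-4
R7=54&(-4)=52
R7=M[4]=-4
R3=(-4)|(-4)=-4
R0=4+4=8
R4=8-1=7
CMP R4, 6  (cmp 7,6)
JNZ L1: taken
R7=(-4)*2=-8
R3=M[8]=27
R7=(-8)&27=24
R7=M[8]=27
R3=27|27=27
R0=8+4=12
R4=7-1=6
CMP R4, 6  (cmp 6,6)
JNZ L1: not taken
R3=27<<2=108
halt.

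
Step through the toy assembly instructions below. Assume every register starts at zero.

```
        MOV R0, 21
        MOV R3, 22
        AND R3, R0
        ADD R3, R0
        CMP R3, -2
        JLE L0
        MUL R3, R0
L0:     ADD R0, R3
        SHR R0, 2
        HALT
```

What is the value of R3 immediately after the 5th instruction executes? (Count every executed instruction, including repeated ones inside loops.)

after MOV R0, 21: R0=21
after MOV R3, 22: R3=22
after AND R3, R0: R3=22&21=20
after ADD R3, R0: R3=20+21=41
CMP R3, -2  (cmp 41,-2)
After step 5: R3 = 41.

41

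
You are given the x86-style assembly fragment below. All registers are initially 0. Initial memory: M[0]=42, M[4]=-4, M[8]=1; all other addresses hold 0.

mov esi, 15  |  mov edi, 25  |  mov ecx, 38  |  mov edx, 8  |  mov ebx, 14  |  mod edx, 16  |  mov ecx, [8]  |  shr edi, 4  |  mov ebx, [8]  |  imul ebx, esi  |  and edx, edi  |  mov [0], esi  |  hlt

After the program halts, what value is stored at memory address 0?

15

mov esi, 15 → esi=15
mov edi, 25 → edi=25
mov ecx, 38 → ecx=38
mov edx, 8 → edx=8
mov ebx, 14 → ebx=14
mod edx, 16 → edx=8%16=8
mov ecx, [8] → ecx=M[8]=1
shr edi, 4 → edi=25>>4=1
mov ebx, [8] → ebx=M[8]=1
imul ebx, esi → ebx=1*15=15
and edx, edi → edx=8&1=0
mov [0], esi → M[0]=15
halt.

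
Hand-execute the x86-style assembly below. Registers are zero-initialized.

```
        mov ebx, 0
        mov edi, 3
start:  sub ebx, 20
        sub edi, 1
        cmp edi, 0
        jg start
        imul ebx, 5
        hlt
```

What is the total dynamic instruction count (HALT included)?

16

mov ebx, 0 → ebx=0
mov edi, 3 → edi=3
sub ebx, 20 → ebx=0-20=-20
sub edi, 1 → edi=3-1=2
cmp edi, 0  (cmp 2,0)
jg start: taken
sub ebx, 20 → ebx=(-20)-20=-40
sub edi, 1 → edi=2-1=1
cmp edi, 0  (cmp 1,0)
jg start: taken
sub ebx, 20 → ebx=(-40)-20=-60
sub edi, 1 → edi=1-1=0
cmp edi, 0  (cmp 0,0)
jg start: not taken
imul ebx, 5 → ebx=(-60)*5=-300
halt.
Total executed instructions: 16.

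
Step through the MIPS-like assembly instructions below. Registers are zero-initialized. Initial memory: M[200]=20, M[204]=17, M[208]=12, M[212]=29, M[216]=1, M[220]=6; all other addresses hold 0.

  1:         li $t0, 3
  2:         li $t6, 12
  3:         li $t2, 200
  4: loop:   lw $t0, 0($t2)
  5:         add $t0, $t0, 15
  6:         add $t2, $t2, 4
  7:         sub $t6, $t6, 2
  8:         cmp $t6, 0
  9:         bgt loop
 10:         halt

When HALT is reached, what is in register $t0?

21

li $t0, 3 → $t0=3
li $t6, 12 → $t6=12
li $t2, 200 → $t2=200
lw $t0, 0($t2) → $t0=M[200]=20
add $t0, $t0, 15 → $t0=20+15=35
add $t2, $t2, 4 → $t2=200+4=204
sub $t6, $t6, 2 → $t6=12-2=10
cmp $t6, 0  (cmp 10,0)
bgt loop: taken
lw $t0, 0($t2) → $t0=M[204]=17
add $t0, $t0, 15 → $t0=17+15=32
add $t2, $t2, 4 → $t2=204+4=208
sub $t6, $t6, 2 → $t6=10-2=8
cmp $t6, 0  (cmp 8,0)
bgt loop: taken
lw $t0, 0($t2) → $t0=M[208]=12
add $t0, $t0, 15 → $t0=12+15=27
add $t2, $t2, 4 → $t2=208+4=212
sub $t6, $t6, 2 → $t6=8-2=6
cmp $t6, 0  (cmp 6,0)
bgt loop: taken
lw $t0, 0($t2) → $t0=M[212]=29
add $t0, $t0, 15 → $t0=29+15=44
add $t2, $t2, 4 → $t2=212+4=216
sub $t6, $t6, 2 → $t6=6-2=4
cmp $t6, 0  (cmp 4,0)
bgt loop: taken
lw $t0, 0($t2) → $t0=M[216]=1
add $t0, $t0, 15 → $t0=1+15=16
add $t2, $t2, 4 → $t2=216+4=220
sub $t6, $t6, 2 → $t6=4-2=2
cmp $t6, 0  (cmp 2,0)
bgt loop: taken
lw $t0, 0($t2) → $t0=M[220]=6
add $t0, $t0, 15 → $t0=6+15=21
add $t2, $t2, 4 → $t2=220+4=224
sub $t6, $t6, 2 → $t6=2-2=0
cmp $t6, 0  (cmp 0,0)
bgt loop: not taken
halt.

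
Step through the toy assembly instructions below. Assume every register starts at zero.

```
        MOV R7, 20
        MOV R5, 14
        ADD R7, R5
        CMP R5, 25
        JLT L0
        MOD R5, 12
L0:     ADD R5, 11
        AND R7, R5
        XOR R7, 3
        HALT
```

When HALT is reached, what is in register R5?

25

after MOV R7, 20: R7=20
after MOV R5, 14: R5=14
after ADD R7, R5: R7=20+14=34
CMP R5, 25  (cmp 14,25)
JLT L0: taken
after ADD R5, 11: R5=14+11=25
after AND R7, R5: R7=34&25=0
after XOR R7, 3: R7=0^3=3
halt.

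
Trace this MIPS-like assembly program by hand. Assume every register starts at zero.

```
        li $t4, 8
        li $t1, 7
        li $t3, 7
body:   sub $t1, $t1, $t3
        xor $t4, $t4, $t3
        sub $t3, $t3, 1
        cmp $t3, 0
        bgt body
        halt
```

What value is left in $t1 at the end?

$t4=8
$t1=7
$t3=7
$t1=7-7=0
$t4=8^7=15
$t3=7-1=6
cmp $t3, 0  (cmp 6,0)
bgt body: taken
$t1=0-6=-6
$t4=15^6=9
$t3=6-1=5
cmp $t3, 0  (cmp 5,0)
bgt body: taken
$t1=(-6)-5=-11
$t4=9^5=12
$t3=5-1=4
cmp $t3, 0  (cmp 4,0)
bgt body: taken
$t1=(-11)-4=-15
$t4=12^4=8
$t3=4-1=3
cmp $t3, 0  (cmp 3,0)
bgt body: taken
$t1=(-15)-3=-18
$t4=8^3=11
$t3=3-1=2
cmp $t3, 0  (cmp 2,0)
bgt body: taken
$t1=(-18)-2=-20
$t4=11^2=9
$t3=2-1=1
cmp $t3, 0  (cmp 1,0)
bgt body: taken
$t1=(-20)-1=-21
$t4=9^1=8
$t3=1-1=0
cmp $t3, 0  (cmp 0,0)
bgt body: not taken
halt.

-21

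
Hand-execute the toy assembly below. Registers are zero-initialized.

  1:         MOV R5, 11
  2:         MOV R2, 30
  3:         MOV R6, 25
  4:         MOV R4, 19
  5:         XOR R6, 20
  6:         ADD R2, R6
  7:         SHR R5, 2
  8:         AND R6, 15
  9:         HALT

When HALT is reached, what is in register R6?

R5=11
R2=30
R6=25
R4=19
R6=25^20=13
R2=30+13=43
R5=11>>2=2
R6=13&15=13
halt.

13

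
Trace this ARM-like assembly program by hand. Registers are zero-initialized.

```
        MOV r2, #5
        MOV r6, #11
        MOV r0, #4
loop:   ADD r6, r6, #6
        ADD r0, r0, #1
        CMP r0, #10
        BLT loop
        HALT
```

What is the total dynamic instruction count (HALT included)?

after MOV r2, #5: r2=5
after MOV r6, #11: r6=11
after MOV r0, #4: r0=4
after ADD r6, r6, #6: r6=11+6=17
after ADD r0, r0, #1: r0=4+1=5
CMP r0, #10  (cmp 5,10)
BLT loop: taken
after ADD r6, r6, #6: r6=17+6=23
after ADD r0, r0, #1: r0=5+1=6
CMP r0, #10  (cmp 6,10)
BLT loop: taken
after ADD r6, r6, #6: r6=23+6=29
after ADD r0, r0, #1: r0=6+1=7
CMP r0, #10  (cmp 7,10)
BLT loop: taken
after ADD r6, r6, #6: r6=29+6=35
after ADD r0, r0, #1: r0=7+1=8
CMP r0, #10  (cmp 8,10)
BLT loop: taken
after ADD r6, r6, #6: r6=35+6=41
after ADD r0, r0, #1: r0=8+1=9
CMP r0, #10  (cmp 9,10)
BLT loop: taken
after ADD r6, r6, #6: r6=41+6=47
after ADD r0, r0, #1: r0=9+1=10
CMP r0, #10  (cmp 10,10)
BLT loop: not taken
halt.
Total executed instructions: 28.

28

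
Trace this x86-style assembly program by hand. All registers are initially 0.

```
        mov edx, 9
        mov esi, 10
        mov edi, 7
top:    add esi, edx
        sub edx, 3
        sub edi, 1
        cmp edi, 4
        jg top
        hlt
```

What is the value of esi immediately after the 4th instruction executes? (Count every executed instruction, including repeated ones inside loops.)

after mov edx, 9: edx=9
after mov esi, 10: esi=10
after mov edi, 7: edi=7
after add esi, edx: esi=10+9=19
After step 4: esi = 19.

19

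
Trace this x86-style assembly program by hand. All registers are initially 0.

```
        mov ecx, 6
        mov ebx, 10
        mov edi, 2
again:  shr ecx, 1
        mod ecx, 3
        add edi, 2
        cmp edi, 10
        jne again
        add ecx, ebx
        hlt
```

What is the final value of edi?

10

after mov ecx, 6: ecx=6
after mov ebx, 10: ebx=10
after mov edi, 2: edi=2
after shr ecx, 1: ecx=6>>1=3
after mod ecx, 3: ecx=3%3=0
after add edi, 2: edi=2+2=4
cmp edi, 10  (cmp 4,10)
jne again: taken
after shr ecx, 1: ecx=0>>1=0
after mod ecx, 3: ecx=0%3=0
after add edi, 2: edi=4+2=6
cmp edi, 10  (cmp 6,10)
jne again: taken
after shr ecx, 1: ecx=0>>1=0
after mod ecx, 3: ecx=0%3=0
after add edi, 2: edi=6+2=8
cmp edi, 10  (cmp 8,10)
jne again: taken
after shr ecx, 1: ecx=0>>1=0
after mod ecx, 3: ecx=0%3=0
after add edi, 2: edi=8+2=10
cmp edi, 10  (cmp 10,10)
jne again: not taken
after add ecx, ebx: ecx=0+10=10
halt.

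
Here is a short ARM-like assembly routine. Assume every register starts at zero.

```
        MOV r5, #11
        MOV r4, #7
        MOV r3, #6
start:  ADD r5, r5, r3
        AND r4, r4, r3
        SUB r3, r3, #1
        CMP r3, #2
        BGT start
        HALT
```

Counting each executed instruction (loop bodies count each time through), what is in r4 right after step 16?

r5=11
r4=7
r3=6
r5=11+6=17
r4=7&6=6
r3=6-1=5
CMP r3, #2  (cmp 5,2)
BGT start: taken
r5=17+5=22
r4=6&5=4
r3=5-1=4
CMP r3, #2  (cmp 4,2)
BGT start: taken
r5=22+4=26
r4=4&4=4
r3=4-1=3
After step 16: r4 = 4.

4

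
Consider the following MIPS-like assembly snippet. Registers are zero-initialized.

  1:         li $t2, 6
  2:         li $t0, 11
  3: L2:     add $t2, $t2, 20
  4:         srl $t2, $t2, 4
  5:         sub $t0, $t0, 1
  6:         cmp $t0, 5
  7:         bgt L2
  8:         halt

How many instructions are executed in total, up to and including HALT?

$t2=6
$t0=11
$t2=6+20=26
$t2=26>>4=1
$t0=11-1=10
cmp $t0, 5  (cmp 10,5)
bgt L2: taken
$t2=1+20=21
$t2=21>>4=1
$t0=10-1=9
cmp $t0, 5  (cmp 9,5)
bgt L2: taken
$t2=1+20=21
$t2=21>>4=1
$t0=9-1=8
cmp $t0, 5  (cmp 8,5)
bgt L2: taken
$t2=1+20=21
$t2=21>>4=1
$t0=8-1=7
cmp $t0, 5  (cmp 7,5)
bgt L2: taken
$t2=1+20=21
$t2=21>>4=1
$t0=7-1=6
cmp $t0, 5  (cmp 6,5)
bgt L2: taken
$t2=1+20=21
$t2=21>>4=1
$t0=6-1=5
cmp $t0, 5  (cmp 5,5)
bgt L2: not taken
halt.
Total executed instructions: 33.

33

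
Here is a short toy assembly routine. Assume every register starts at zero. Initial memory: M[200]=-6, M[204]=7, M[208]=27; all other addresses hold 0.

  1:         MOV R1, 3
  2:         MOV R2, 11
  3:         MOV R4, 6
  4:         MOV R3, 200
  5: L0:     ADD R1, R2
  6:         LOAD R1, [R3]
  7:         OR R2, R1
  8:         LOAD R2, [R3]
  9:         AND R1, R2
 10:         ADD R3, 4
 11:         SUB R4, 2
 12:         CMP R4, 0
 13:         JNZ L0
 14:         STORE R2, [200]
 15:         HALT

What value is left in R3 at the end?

212

MOV R1, 3 → R1=3
MOV R2, 11 → R2=11
MOV R4, 6 → R4=6
MOV R3, 200 → R3=200
ADD R1, R2 → R1=3+11=14
LOAD R1, [R3] → R1=M[200]=-6
OR R2, R1 → R2=11|(-6)=-5
LOAD R2, [R3] → R2=M[200]=-6
AND R1, R2 → R1=(-6)&(-6)=-6
ADD R3, 4 → R3=200+4=204
SUB R4, 2 → R4=6-2=4
CMP R4, 0  (cmp 4,0)
JNZ L0: taken
ADD R1, R2 → R1=(-6)+(-6)=-12
LOAD R1, [R3] → R1=M[204]=7
OR R2, R1 → R2=(-6)|7=-1
LOAD R2, [R3] → R2=M[204]=7
AND R1, R2 → R1=7&7=7
ADD R3, 4 → R3=204+4=208
SUB R4, 2 → R4=4-2=2
CMP R4, 0  (cmp 2,0)
JNZ L0: taken
ADD R1, R2 → R1=7+7=14
LOAD R1, [R3] → R1=M[208]=27
OR R2, R1 → R2=7|27=31
LOAD R2, [R3] → R2=M[208]=27
AND R1, R2 → R1=27&27=27
ADD R3, 4 → R3=208+4=212
SUB R4, 2 → R4=2-2=0
CMP R4, 0  (cmp 0,0)
JNZ L0: not taken
STORE R2, [200] → M[200]=27
halt.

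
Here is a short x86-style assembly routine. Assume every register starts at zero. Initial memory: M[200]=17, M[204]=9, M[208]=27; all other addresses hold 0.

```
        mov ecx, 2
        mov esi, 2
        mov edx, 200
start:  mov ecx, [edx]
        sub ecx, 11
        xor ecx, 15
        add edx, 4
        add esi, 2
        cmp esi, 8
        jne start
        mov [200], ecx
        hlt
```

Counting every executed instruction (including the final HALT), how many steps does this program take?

after mov ecx, 2: ecx=2
after mov esi, 2: esi=2
after mov edx, 200: edx=200
after mov ecx, [edx]: ecx=M[200]=17
after sub ecx, 11: ecx=17-11=6
after xor ecx, 15: ecx=6^15=9
after add edx, 4: edx=200+4=204
after add esi, 2: esi=2+2=4
cmp esi, 8  (cmp 4,8)
jne start: taken
after mov ecx, [edx]: ecx=M[204]=9
after sub ecx, 11: ecx=9-11=-2
after xor ecx, 15: ecx=(-2)^15=-15
after add edx, 4: edx=204+4=208
after add esi, 2: esi=4+2=6
cmp esi, 8  (cmp 6,8)
jne start: taken
after mov ecx, [edx]: ecx=M[208]=27
after sub ecx, 11: ecx=27-11=16
after xor ecx, 15: ecx=16^15=31
after add edx, 4: edx=208+4=212
after add esi, 2: esi=6+2=8
cmp esi, 8  (cmp 8,8)
jne start: not taken
mov [200], ecx → M[200]=31
halt.
Total executed instructions: 26.

26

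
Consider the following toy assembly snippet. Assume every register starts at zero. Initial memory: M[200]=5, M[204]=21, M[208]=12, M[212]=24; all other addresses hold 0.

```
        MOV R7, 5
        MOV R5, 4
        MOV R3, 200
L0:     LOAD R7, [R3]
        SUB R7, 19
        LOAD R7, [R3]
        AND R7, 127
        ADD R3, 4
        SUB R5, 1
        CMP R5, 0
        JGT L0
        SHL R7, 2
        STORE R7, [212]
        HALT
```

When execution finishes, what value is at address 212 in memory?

96

R7=5
R5=4
R3=200
R7=M[200]=5
R7=5-19=-14
R7=M[200]=5
R7=5&127=5
R3=200+4=204
R5=4-1=3
CMP R5, 0  (cmp 3,0)
JGT L0: taken
R7=M[204]=21
R7=21-19=2
R7=M[204]=21
R7=21&127=21
R3=204+4=208
R5=3-1=2
CMP R5, 0  (cmp 2,0)
JGT L0: taken
R7=M[208]=12
R7=12-19=-7
R7=M[208]=12
R7=12&127=12
R3=208+4=212
R5=2-1=1
CMP R5, 0  (cmp 1,0)
JGT L0: taken
R7=M[212]=24
R7=24-19=5
R7=M[212]=24
R7=24&127=24
R3=212+4=216
R5=1-1=0
CMP R5, 0  (cmp 0,0)
JGT L0: not taken
R7=24<<2=96
STORE R7, [212] → M[212]=96
halt.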